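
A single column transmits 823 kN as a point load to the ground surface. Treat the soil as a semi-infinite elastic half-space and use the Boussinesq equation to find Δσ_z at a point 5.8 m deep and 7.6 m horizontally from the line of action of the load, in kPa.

Δσ_z ≈ 0.96 kPa

Boussinesq vertical stress below a point load on an elastic half-space:
Δσ_z = 3P/(2πz²) · [1 + (r/z)²]^(−5/2)
r/z = 7.6/5.8 = 1.3103; [1+(r/z)²]^(−5/2) = 0.082182.
Δσ_z = 3×823/(2π×5.8²) × 0.082182 = 11.681 × 0.082182 = 0.96 kPa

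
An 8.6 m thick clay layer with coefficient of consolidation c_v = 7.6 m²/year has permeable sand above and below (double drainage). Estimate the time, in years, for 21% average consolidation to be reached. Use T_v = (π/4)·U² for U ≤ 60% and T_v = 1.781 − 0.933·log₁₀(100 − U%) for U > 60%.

Drainage path length: H_d = H/2 = 4.3 m (double drainage).
U ≤ 60%: T_v = (π/4)·U² = (π/4)×0.21² = 0.034636.
t = T_v·H_d²/c_v = 0.034636×4.3²/7.6 = 0.08427 years.

t ≈ 0.0843 years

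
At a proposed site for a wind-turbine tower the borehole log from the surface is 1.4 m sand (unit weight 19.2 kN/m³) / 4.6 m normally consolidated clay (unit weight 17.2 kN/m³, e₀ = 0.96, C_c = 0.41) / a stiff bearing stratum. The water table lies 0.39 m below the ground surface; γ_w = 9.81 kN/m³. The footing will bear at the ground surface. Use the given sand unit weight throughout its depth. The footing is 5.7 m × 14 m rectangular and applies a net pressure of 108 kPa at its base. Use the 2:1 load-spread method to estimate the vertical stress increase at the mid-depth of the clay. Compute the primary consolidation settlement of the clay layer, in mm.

Mid-depth of clay below the ground surface: z = 1.4 + 4.6/2 = 3.7 m.
Total vertical stress at mid-clay: σ_v = 19.2×1.4 + 17.2×2.3 = 66.44 kPa.
Pore pressure: u = 9.81×(3.7 − 0.39) = 32.471 kPa.
Initial effective stress: σ'_0 = σ_v − u = 66.44 − 32.471 = 33.969 kPa.
Stress increase at mid-clay by the 2:1 spreading method:
Δσ = qBL/((B+z)(L+z)) = 108×5.7×14/((5.7+3.7)(14+3.7)) = 51.799 kPa
Final effective stress: σ'_f = σ'_0 + Δσ = 33.969 + 51.799 = 85.768 kPa.
Normally consolidated clay, so the full stress increment lies on the virgin compression line:
S_c = C_c·H/(1+e₀)·log₁₀(σ'_f/σ'_0) = 0.41×4.6/(1+0.96)×log₁₀(85.768/33.969)
    = 0.96224 × 0.40224 = 0.3871 m

S_c ≈ 387 mm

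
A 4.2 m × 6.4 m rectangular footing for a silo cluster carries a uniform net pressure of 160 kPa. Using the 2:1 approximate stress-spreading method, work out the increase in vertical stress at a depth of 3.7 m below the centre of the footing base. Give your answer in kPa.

By the 2:1 method the load spreads at 1 horizontal : 2 vertical, so at depth z the loaded area has grown by z in each plan dimension:
Δσ = qBL/((B+z)(L+z)) = 160×4.2×6.4/((4.2+3.7)(6.4+3.7)) = 53.901 kPa

Δσ_z ≈ 53.9 kPa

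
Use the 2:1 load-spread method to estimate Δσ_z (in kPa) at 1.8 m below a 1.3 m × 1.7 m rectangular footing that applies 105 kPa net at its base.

By the 2:1 method the load spreads at 1 horizontal : 2 vertical, so at depth z the loaded area has grown by z in each plan dimension:
Δσ = qBL/((B+z)(L+z)) = 105×1.3×1.7/((1.3+1.8)(1.7+1.8)) = 21.387 kPa

Δσ_z ≈ 21.4 kPa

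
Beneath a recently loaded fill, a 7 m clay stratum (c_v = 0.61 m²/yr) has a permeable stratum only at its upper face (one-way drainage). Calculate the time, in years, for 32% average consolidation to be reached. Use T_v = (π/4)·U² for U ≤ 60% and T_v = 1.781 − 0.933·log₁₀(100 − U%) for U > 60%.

Drainage path length: H_d = H = 7 m (single drainage).
U ≤ 60%: T_v = (π/4)·U² = (π/4)×0.32² = 0.080425.
t = T_v·H_d²/c_v = 0.080425×7²/0.61 = 6.46 years.

t ≈ 6.46 years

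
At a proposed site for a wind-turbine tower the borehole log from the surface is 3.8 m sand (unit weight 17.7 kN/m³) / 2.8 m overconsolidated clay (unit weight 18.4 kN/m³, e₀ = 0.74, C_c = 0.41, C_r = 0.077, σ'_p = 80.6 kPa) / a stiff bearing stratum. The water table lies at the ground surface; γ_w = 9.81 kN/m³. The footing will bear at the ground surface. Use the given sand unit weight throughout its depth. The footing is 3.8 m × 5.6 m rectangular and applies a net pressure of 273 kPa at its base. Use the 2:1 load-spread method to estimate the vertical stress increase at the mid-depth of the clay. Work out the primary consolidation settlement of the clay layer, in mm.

Mid-depth of clay below the ground surface: z = 3.8 + 2.8/2 = 5.2 m.
Total vertical stress at mid-clay: σ_v = 17.7×3.8 + 18.4×1.4 = 93.02 kPa.
Pore pressure: u = 9.81×(5.2 − 0) = 51.012 kPa.
Initial effective stress: σ'_0 = σ_v − u = 93.02 − 51.012 = 42.008 kPa.
Stress increase at mid-clay by the 2:1 spreading method:
Δσ = qBL/((B+z)(L+z)) = 273×3.8×5.6/((3.8+5.2)(5.6+5.2)) = 59.768 kPa
Final effective stress: σ'_f = 42.008 + 59.768 = 101.78 kPa.
σ'_f = 101.78 > σ'_p = 80.6 kPa, so the stress path crosses the preconsolidation pressure — recompression up to σ'_p, then virgin compression beyond:
S_c = H/(1+e₀)·[C_r·log₁₀(σ'_p/σ'_0) + C_c·log₁₀(σ'_f/σ'_p)]
    = 2.8/1.74 × [0.077×log₁₀(80.6/42.008) + 0.41×log₁₀(101.78/80.6)]
    = 1.6092 × [0.021791 + 0.041544] = 0.1019 m

S_c ≈ 102 mm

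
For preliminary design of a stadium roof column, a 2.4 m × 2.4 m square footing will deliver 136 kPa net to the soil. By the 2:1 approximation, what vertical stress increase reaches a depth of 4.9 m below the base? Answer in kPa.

Δσ_z ≈ 14.7 kPa

By the 2:1 method the load spreads at 1 horizontal : 2 vertical, so at depth z the loaded area has grown by z in each plan dimension:
Δσ = qBL/((B+z)(L+z)) = 136×2.4×2.4/((2.4+4.9)(2.4+4.9)) = 14.7 kPa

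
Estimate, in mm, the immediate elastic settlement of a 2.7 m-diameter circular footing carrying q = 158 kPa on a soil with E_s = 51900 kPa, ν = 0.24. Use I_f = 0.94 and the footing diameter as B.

S_e ≈ 7.28 mm

Immediate (elastic) settlement: S_e = q·B·(1−ν²)/E_s · I_f.
S_e = 158 × 2.7 × (1 − 0.24²) / 51900 × 0.94
    = 158 × 2.7 × 0.9424 / 51900 × 0.94
    = 0.007281 m = 7.281 mm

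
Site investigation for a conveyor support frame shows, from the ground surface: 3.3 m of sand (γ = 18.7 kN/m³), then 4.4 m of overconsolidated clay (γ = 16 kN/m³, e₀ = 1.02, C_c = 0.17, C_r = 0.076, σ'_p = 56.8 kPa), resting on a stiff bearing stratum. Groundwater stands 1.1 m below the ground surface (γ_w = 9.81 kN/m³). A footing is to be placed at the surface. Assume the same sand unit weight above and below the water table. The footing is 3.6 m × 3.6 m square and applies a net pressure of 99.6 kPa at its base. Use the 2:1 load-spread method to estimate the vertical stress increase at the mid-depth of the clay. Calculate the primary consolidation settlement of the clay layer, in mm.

S_c ≈ 36 mm

Mid-depth of clay below the ground surface: z = 3.3 + 4.4/2 = 5.5 m.
Total vertical stress at mid-clay: σ_v = 18.7×3.3 + 16×2.2 = 96.91 kPa.
Pore pressure: u = 9.81×(5.5 − 1.1) = 43.164 kPa.
Initial effective stress: σ'_0 = σ_v − u = 96.91 − 43.164 = 53.746 kPa.
Stress increase at mid-clay by the 2:1 spreading method:
Δσ = qBL/((B+z)(L+z)) = 99.6×3.6×3.6/((3.6+5.5)(3.6+5.5)) = 15.588 kPa
Final effective stress: σ'_f = 53.746 + 15.588 = 69.334 kPa.
σ'_f = 69.334 > σ'_p = 56.8 kPa, so the stress path crosses the preconsolidation pressure — recompression up to σ'_p, then virgin compression beyond:
S_c = H/(1+e₀)·[C_r·log₁₀(σ'_p/σ'_0) + C_c·log₁₀(σ'_f/σ'_p)]
    = 4.4/2.02 × [0.076×log₁₀(56.8/53.746) + 0.17×log₁₀(69.334/56.8)]
    = 2.1782 × [0.0018242 + 0.014722] = 0.03604 m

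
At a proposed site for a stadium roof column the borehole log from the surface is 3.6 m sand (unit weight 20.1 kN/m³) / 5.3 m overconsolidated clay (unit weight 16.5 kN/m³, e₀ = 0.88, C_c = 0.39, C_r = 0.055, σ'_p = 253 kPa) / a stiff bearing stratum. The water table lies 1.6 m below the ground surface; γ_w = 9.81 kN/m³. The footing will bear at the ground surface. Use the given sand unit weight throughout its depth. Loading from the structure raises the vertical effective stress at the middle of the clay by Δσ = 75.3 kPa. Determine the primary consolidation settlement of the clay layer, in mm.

S_c ≈ 48.9 mm

Mid-depth of clay below the ground surface: z = 3.6 + 5.3/2 = 6.25 m.
Total vertical stress at mid-clay: σ_v = 20.1×3.6 + 16.5×2.65 = 116.09 kPa.
Pore pressure: u = 9.81×(6.25 − 1.6) = 45.617 kPa.
Initial effective stress: σ'_0 = σ_v − u = 116.09 − 45.617 = 70.473 kPa.
Final effective stress: σ'_f = 70.473 + 75.3 = 145.77 kPa.
σ'_f = 145.77 ≤ σ'_p = 253 kPa, so the clay remains overconsolidated and only the recompression index applies:
S_c = C_r·H/(1+e₀)·log₁₀(σ'_f/σ'_0) = 0.055×5.3/1.88×log₁₀(145.77/70.473)
    = 0.15505 × 0.31565 = 0.04894 m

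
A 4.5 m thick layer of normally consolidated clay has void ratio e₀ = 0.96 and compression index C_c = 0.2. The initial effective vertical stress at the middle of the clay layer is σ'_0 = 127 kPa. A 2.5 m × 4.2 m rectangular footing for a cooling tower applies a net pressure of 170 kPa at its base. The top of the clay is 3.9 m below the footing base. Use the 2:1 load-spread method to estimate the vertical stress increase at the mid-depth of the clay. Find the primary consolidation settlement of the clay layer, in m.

Mid-depth of clay below the footing base: z = 3.9 + 4.5/2 = 6.15 m.
Stress increase at mid-clay by the 2:1 spreading method:
Δσ = qBL/((B+z)(L+z)) = 170×2.5×4.2/((2.5+6.15)(4.2+6.15)) = 19.938 kPa
Final effective stress: σ'_f = σ'_0 + Δσ = 127 + 19.938 = 146.94 kPa.
Normally consolidated clay, so the full stress increment lies on the virgin compression line:
S_c = C_c·H/(1+e₀)·log₁₀(σ'_f/σ'_0) = 0.2×4.5/(1+0.96)×log₁₀(146.94/127)
    = 0.45918 × 0.063336 = 0.02908 m

S_c ≈ 0.0291 m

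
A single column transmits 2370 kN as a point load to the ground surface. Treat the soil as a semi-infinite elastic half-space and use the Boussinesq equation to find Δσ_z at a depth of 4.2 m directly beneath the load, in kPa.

Boussinesq vertical stress below a point load on an elastic half-space:
Δσ_z = 3P/(2πz²) · [1 + (r/z)²]^(−5/2)
r/z = 0/4.2 = 0; [1+(r/z)²]^(−5/2) = 1.
Δσ_z = 3×2370/(2π×4.2²) × 1 = 64.149 × 1 = 64.15 kPa

Δσ_z ≈ 64.1 kPa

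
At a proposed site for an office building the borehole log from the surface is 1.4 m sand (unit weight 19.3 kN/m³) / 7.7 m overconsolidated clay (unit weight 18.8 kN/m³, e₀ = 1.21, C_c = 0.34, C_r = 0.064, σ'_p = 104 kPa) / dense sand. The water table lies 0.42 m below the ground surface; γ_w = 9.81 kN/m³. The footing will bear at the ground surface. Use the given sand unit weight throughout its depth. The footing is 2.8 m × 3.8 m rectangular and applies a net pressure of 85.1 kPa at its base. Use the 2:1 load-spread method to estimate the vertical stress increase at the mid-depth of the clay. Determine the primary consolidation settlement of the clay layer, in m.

Mid-depth of clay below the ground surface: z = 1.4 + 7.7/2 = 5.25 m.
Total vertical stress at mid-clay: σ_v = 19.3×1.4 + 18.8×3.85 = 99.4 kPa.
Pore pressure: u = 9.81×(5.25 − 0.42) = 47.382 kPa.
Initial effective stress: σ'_0 = σ_v − u = 99.4 − 47.382 = 52.018 kPa.
Stress increase at mid-clay by the 2:1 spreading method:
Δσ = qBL/((B+z)(L+z)) = 85.1×2.8×3.8/((2.8+5.25)(3.8+5.25)) = 12.429 kPa
Final effective stress: σ'_f = 52.018 + 12.429 = 64.447 kPa.
σ'_f = 64.447 ≤ σ'_p = 104 kPa, so the clay remains overconsolidated and only the recompression index applies:
S_c = C_r·H/(1+e₀)·log₁₀(σ'_f/σ'_0) = 0.064×7.7/2.21×log₁₀(64.447/52.018)
    = 0.22299 × 0.093049 = 0.02075 m

S_c ≈ 0.0207 m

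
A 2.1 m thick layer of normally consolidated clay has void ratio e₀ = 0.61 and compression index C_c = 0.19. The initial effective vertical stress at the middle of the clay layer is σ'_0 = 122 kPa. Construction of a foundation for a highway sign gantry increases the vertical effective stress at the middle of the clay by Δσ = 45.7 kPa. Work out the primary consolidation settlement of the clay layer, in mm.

Final effective stress: σ'_f = σ'_0 + Δσ = 122 + 45.7 = 167.7 kPa.
Normally consolidated clay, so the full stress increment lies on the virgin compression line:
S_c = C_c·H/(1+e₀)·log₁₀(σ'_f/σ'_0) = 0.19×2.1/(1+0.61)×log₁₀(167.7/122)
    = 0.24783 × 0.13817 = 0.03424 m

S_c ≈ 34.2 mm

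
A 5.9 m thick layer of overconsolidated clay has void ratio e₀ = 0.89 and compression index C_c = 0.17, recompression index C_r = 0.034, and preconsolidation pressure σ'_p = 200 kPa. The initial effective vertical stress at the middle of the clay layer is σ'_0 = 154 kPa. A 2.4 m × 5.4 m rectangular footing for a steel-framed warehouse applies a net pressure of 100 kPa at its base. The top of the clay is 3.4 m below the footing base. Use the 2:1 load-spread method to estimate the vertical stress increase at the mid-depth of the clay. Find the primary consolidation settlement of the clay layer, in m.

Mid-depth of clay below the footing base: z = 3.4 + 5.9/2 = 6.35 m.
Stress increase at mid-clay by the 2:1 spreading method:
Δσ = qBL/((B+z)(L+z)) = 100×2.4×5.4/((2.4+6.35)(5.4+6.35)) = 12.605 kPa
Final effective stress: σ'_f = 154 + 12.605 = 166.6 kPa.
σ'_f = 166.6 ≤ σ'_p = 200 kPa, so the clay remains overconsolidated and only the recompression index applies:
S_c = C_r·H/(1+e₀)·log₁₀(σ'_f/σ'_0) = 0.034×5.9/1.89×log₁₀(166.6/154)
    = 0.10614 × 0.034154 = 0.003625 m

S_c ≈ 0.00363 m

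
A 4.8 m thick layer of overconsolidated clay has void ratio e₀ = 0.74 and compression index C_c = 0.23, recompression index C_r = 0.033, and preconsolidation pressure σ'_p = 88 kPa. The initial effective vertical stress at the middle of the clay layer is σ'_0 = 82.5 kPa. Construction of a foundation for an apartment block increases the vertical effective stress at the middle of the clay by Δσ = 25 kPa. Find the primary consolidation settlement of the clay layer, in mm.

Final effective stress: σ'_f = 82.5 + 25 = 107.5 kPa.
σ'_f = 107.5 > σ'_p = 88 kPa, so the stress path crosses the preconsolidation pressure — recompression up to σ'_p, then virgin compression beyond:
S_c = H/(1+e₀)·[C_r·log₁₀(σ'_p/σ'_0) + C_c·log₁₀(σ'_f/σ'_p)]
    = 4.8/1.74 × [0.033×log₁₀(88/82.5) + 0.23×log₁₀(107.5/88)]
    = 2.7586 × [0.00092495 + 0.019993] = 0.0577 m

S_c ≈ 57.7 mm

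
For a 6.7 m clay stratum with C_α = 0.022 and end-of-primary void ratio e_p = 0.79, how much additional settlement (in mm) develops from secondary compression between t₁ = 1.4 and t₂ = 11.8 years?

S_s ≈ 76.2 mm

Secondary compression: S_s = C_α·H/(1+e_p)·log₁₀(t₂/t₁)
S_s = 0.022×6.7/(1+0.79)×log₁₀(11.8/1.4)
    = 0.08235 × 0.9258 = 0.07623 m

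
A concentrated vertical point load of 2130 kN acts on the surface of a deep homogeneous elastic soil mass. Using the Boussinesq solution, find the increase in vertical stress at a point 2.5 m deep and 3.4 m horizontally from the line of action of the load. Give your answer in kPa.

Δσ_z ≈ 11.9 kPa

Boussinesq vertical stress below a point load on an elastic half-space:
Δσ_z = 3P/(2πz²) · [1 + (r/z)²]^(−5/2)
r/z = 3.4/2.5 = 1.36; [1+(r/z)²]^(−5/2) = 0.072953.
Δσ_z = 3×2130/(2π×2.5²) × 0.072953 = 162.72 × 0.072953 = 11.87 kPa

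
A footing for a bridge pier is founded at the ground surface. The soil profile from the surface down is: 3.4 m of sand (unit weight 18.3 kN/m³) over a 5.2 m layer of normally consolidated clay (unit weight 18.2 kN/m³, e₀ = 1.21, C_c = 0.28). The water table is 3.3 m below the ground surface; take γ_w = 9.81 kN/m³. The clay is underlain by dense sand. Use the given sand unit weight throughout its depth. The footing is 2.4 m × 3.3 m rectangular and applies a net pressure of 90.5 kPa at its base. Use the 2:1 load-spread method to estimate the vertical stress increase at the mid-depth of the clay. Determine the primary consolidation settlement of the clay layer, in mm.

Mid-depth of clay below the ground surface: z = 3.4 + 5.2/2 = 6 m.
Total vertical stress at mid-clay: σ_v = 18.3×3.4 + 18.2×2.6 = 109.54 kPa.
Pore pressure: u = 9.81×(6 − 3.3) = 26.487 kPa.
Initial effective stress: σ'_0 = σ_v − u = 109.54 − 26.487 = 83.053 kPa.
Stress increase at mid-clay by the 2:1 spreading method:
Δσ = qBL/((B+z)(L+z)) = 90.5×2.4×3.3/((2.4+6)(3.3+6)) = 9.1751 kPa
Final effective stress: σ'_f = σ'_0 + Δσ = 83.053 + 9.1751 = 92.228 kPa.
Normally consolidated clay, so the full stress increment lies on the virgin compression line:
S_c = C_c·H/(1+e₀)·log₁₀(σ'_f/σ'_0) = 0.28×5.2/(1+1.21)×log₁₀(92.228/83.053)
    = 0.65882 × 0.045507 = 0.02998 m

S_c ≈ 30 mm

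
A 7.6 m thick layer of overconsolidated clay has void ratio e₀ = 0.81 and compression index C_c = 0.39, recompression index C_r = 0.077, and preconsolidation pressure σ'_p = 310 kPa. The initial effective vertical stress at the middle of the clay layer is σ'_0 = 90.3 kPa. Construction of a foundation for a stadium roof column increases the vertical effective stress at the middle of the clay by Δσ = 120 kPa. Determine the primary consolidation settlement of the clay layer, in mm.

S_c ≈ 119 mm

Final effective stress: σ'_f = 90.3 + 120 = 210.3 kPa.
σ'_f = 210.3 ≤ σ'_p = 310 kPa, so the clay remains overconsolidated and only the recompression index applies:
S_c = C_r·H/(1+e₀)·log₁₀(σ'_f/σ'_0) = 0.077×7.6/1.81×log₁₀(210.3/90.3)
    = 0.32332 × 0.36715 = 0.1187 m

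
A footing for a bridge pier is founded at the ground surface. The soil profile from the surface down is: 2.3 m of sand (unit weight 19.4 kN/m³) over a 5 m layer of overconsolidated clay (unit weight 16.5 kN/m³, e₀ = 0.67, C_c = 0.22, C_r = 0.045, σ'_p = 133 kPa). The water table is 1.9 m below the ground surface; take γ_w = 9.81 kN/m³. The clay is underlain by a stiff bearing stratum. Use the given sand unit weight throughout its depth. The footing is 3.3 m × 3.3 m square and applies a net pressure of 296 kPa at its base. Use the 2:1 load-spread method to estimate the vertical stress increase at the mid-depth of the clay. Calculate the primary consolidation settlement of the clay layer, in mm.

Mid-depth of clay below the ground surface: z = 2.3 + 5/2 = 4.8 m.
Total vertical stress at mid-clay: σ_v = 19.4×2.3 + 16.5×2.5 = 85.87 kPa.
Pore pressure: u = 9.81×(4.8 − 1.9) = 28.449 kPa.
Initial effective stress: σ'_0 = σ_v − u = 85.87 − 28.449 = 57.421 kPa.
Stress increase at mid-clay by the 2:1 spreading method:
Δσ = qBL/((B+z)(L+z)) = 296×3.3×3.3/((3.3+4.8)(3.3+4.8)) = 49.13 kPa
Final effective stress: σ'_f = 57.421 + 49.13 = 106.55 kPa.
σ'_f = 106.55 ≤ σ'_p = 133 kPa, so the clay remains overconsolidated and only the recompression index applies:
S_c = C_r·H/(1+e₀)·log₁₀(σ'_f/σ'_0) = 0.045×5/1.67×log₁₀(106.55/57.421)
    = 0.13473 × 0.26848 = 0.03617 m

S_c ≈ 36.2 mm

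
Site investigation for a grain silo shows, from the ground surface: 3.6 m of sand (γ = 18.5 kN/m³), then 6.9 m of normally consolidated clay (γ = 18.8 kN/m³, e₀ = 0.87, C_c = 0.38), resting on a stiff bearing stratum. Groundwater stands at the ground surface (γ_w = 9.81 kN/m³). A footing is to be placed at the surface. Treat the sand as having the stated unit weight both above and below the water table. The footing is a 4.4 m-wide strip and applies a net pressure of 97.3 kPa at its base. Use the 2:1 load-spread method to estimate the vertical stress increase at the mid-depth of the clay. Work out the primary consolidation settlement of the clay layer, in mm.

S_c ≈ 286 mm

Mid-depth of clay below the ground surface: z = 3.6 + 6.9/2 = 7.05 m.
Total vertical stress at mid-clay: σ_v = 18.5×3.6 + 18.8×3.45 = 131.46 kPa.
Pore pressure: u = 9.81×(7.05 − 0) = 69.16 kPa.
Initial effective stress: σ'_0 = σ_v − u = 131.46 − 69.16 = 62.3 kPa.
Stress increase at mid-clay by the 2:1 spreading method:
Δσ = qB/(B+z) = 97.3×4.4/(4.4+7.05) = 37.39 kPa
Final effective stress: σ'_f = σ'_0 + Δσ = 62.3 + 37.39 = 99.69 kPa.
Normally consolidated clay, so the full stress increment lies on the virgin compression line:
S_c = C_c·H/(1+e₀)·log₁₀(σ'_f/σ'_0) = 0.38×6.9/(1+0.87)×log₁₀(99.69/62.3)
    = 1.4021 × 0.20416 = 0.2863 m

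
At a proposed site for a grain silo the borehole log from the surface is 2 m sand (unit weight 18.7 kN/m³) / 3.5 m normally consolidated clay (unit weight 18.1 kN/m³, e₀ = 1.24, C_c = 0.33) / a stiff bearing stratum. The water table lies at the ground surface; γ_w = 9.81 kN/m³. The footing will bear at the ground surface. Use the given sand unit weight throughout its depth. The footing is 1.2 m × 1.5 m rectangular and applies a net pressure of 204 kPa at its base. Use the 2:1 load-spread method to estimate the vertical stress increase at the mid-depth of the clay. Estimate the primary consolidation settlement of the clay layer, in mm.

Mid-depth of clay below the ground surface: z = 2 + 3.5/2 = 3.75 m.
Total vertical stress at mid-clay: σ_v = 18.7×2 + 18.1×1.75 = 69.075 kPa.
Pore pressure: u = 9.81×(3.75 − 0) = 36.788 kPa.
Initial effective stress: σ'_0 = σ_v − u = 69.075 − 36.788 = 32.287 kPa.
Stress increase at mid-clay by the 2:1 spreading method:
Δσ = qBL/((B+z)(L+z)) = 204×1.2×1.5/((1.2+3.75)(1.5+3.75)) = 14.13 kPa
Final effective stress: σ'_f = σ'_0 + Δσ = 32.287 + 14.13 = 46.417 kPa.
Normally consolidated clay, so the full stress increment lies on the virgin compression line:
S_c = C_c·H/(1+e₀)·log₁₀(σ'_f/σ'_0) = 0.33×3.5/(1+1.24)×log₁₀(46.417/32.287)
    = 0.51562 × 0.15765 = 0.08129 m

S_c ≈ 81.3 mm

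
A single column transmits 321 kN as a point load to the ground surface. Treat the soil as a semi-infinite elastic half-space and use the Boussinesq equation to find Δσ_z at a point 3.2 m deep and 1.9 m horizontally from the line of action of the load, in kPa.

Δσ_z ≈ 7.03 kPa

Boussinesq vertical stress below a point load on an elastic half-space:
Δσ_z = 3P/(2πz²) · [1 + (r/z)²]^(−5/2)
r/z = 1.9/3.2 = 0.59375; [1+(r/z)²]^(−5/2) = 0.47003.
Δσ_z = 3×321/(2π×3.2²) × 0.47003 = 14.967 × 0.47003 = 7.035 kPa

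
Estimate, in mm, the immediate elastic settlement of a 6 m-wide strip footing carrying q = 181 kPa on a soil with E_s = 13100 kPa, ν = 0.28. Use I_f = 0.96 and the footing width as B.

S_e ≈ 73.3 mm

Immediate (elastic) settlement: S_e = q·B·(1−ν²)/E_s · I_f.
S_e = 181 × 6 × (1 − 0.28²) / 13100 × 0.96
    = 181 × 6 × 0.9216 / 13100 × 0.96
    = 0.07335 m = 73.35 mm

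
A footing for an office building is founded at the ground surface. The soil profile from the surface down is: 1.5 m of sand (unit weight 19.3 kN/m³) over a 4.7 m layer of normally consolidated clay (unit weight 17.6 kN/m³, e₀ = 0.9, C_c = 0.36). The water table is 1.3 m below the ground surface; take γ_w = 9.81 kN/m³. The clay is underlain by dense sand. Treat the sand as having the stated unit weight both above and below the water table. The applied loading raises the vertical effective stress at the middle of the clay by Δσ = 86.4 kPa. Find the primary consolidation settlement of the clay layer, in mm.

S_c ≈ 413 mm

Mid-depth of clay below the ground surface: z = 1.5 + 4.7/2 = 3.85 m.
Total vertical stress at mid-clay: σ_v = 19.3×1.5 + 17.6×2.35 = 70.31 kPa.
Pore pressure: u = 9.81×(3.85 − 1.3) = 25.015 kPa.
Initial effective stress: σ'_0 = σ_v − u = 70.31 − 25.015 = 45.295 kPa.
Final effective stress: σ'_f = σ'_0 + Δσ = 45.295 + 86.4 = 131.69 kPa.
Normally consolidated clay, so the full stress increment lies on the virgin compression line:
S_c = C_c·H/(1+e₀)·log₁₀(σ'_f/σ'_0) = 0.36×4.7/(1+0.9)×log₁₀(131.69/45.295)
    = 0.89053 × 0.4635 = 0.4128 m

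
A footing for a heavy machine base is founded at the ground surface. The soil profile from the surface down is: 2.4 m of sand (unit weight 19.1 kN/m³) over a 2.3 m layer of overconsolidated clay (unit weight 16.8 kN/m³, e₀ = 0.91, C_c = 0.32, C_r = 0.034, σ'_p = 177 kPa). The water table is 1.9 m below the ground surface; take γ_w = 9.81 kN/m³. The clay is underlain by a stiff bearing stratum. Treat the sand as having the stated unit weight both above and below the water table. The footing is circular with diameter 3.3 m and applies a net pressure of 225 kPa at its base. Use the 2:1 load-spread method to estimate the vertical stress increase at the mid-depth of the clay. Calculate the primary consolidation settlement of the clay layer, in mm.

Mid-depth of clay below the ground surface: z = 2.4 + 2.3/2 = 3.55 m.
Total vertical stress at mid-clay: σ_v = 19.1×2.4 + 16.8×1.15 = 65.16 kPa.
Pore pressure: u = 9.81×(3.55 − 1.9) = 16.186 kPa.
Initial effective stress: σ'_0 = σ_v − u = 65.16 − 16.186 = 48.974 kPa.
Stress increase at mid-clay by the 2:1 spreading method:
Δσ ≈ qD²/(D+z)² = 225×3.3²/(3.3+3.55)² = 52.219 kPa
Final effective stress: σ'_f = 48.974 + 52.219 = 101.19 kPa.
σ'_f = 101.19 ≤ σ'_p = 177 kPa, so the clay remains overconsolidated and only the recompression index applies:
S_c = C_r·H/(1+e₀)·log₁₀(σ'_f/σ'_0) = 0.034×2.3/1.91×log₁₀(101.19/48.974)
    = 0.040943 × 0.31517 = 0.0129 m

S_c ≈ 12.9 mm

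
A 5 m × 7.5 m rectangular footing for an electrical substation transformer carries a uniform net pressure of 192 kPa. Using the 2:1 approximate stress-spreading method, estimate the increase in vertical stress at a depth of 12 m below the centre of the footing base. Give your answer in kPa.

By the 2:1 method the load spreads at 1 horizontal : 2 vertical, so at depth z the loaded area has grown by z in each plan dimension:
Δσ = qBL/((B+z)(L+z)) = 192×5×7.5/((5+12)(7.5+12)) = 21.719 kPa

Δσ_z ≈ 21.7 kPa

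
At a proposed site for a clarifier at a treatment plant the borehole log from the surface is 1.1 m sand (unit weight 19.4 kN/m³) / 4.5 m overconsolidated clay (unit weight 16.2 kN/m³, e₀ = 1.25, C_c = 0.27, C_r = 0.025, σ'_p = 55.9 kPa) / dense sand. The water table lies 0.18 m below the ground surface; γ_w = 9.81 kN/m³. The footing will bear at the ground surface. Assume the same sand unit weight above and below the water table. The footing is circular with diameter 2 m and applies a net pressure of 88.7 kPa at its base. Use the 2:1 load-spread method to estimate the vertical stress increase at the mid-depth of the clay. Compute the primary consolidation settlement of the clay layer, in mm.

Mid-depth of clay below the ground surface: z = 1.1 + 4.5/2 = 3.35 m.
Total vertical stress at mid-clay: σ_v = 19.4×1.1 + 16.2×2.25 = 57.79 kPa.
Pore pressure: u = 9.81×(3.35 − 0.18) = 31.098 kPa.
Initial effective stress: σ'_0 = σ_v − u = 57.79 − 31.098 = 26.692 kPa.
Stress increase at mid-clay by the 2:1 spreading method:
Δσ ≈ qD²/(D+z)² = 88.7×2²/(2+3.35)² = 12.396 kPa
Final effective stress: σ'_f = 26.692 + 12.396 = 39.088 kPa.
σ'_f = 39.088 ≤ σ'_p = 55.9 kPa, so the clay remains overconsolidated and only the recompression index applies:
S_c = C_r·H/(1+e₀)·log₁₀(σ'_f/σ'_0) = 0.025×4.5/2.25×log₁₀(39.088/26.692)
    = 0.05 × 0.16566 = 0.008283 m

S_c ≈ 8.28 mm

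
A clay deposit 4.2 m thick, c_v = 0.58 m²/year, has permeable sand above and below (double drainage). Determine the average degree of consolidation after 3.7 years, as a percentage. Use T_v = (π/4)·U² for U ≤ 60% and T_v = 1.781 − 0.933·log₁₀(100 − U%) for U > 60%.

Drainage path length: H_d = H/2 = 2.1 m (double drainage).
T_v = c_v·t/H_d² = 0.58×3.7/2.1² = 0.48662.
T_v = 0.48662 corresponds to the U > 60% branch:
U = 1 − 10^((1.781 − T_v)/0.933)/100 = 0.756

U ≈ 75.6 %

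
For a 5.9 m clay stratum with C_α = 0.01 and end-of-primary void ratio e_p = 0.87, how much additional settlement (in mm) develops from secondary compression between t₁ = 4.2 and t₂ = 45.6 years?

Secondary compression: S_s = C_α·H/(1+e_p)·log₁₀(t₂/t₁)
S_s = 0.01×5.9/(1+0.87)×log₁₀(45.6/4.2)
    = 0.03155 × 1.036 = 0.03268 m

S_s ≈ 32.7 mm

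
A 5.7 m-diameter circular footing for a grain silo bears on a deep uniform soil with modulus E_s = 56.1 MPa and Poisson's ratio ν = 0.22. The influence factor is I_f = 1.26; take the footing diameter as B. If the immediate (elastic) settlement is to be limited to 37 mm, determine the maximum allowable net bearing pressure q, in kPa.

q ≈ 304 kPa

E_s = 56.1 MPa = 56100 kPa.
S_e = q·B·(1−ν²)/E_s · I_f  ⇒  q = S_e·E_s / (B·(1−ν²)·I_f).
q = 0.037 × 56100 / (5.7 × 0.9516 × 1.26) = 303.7 kPa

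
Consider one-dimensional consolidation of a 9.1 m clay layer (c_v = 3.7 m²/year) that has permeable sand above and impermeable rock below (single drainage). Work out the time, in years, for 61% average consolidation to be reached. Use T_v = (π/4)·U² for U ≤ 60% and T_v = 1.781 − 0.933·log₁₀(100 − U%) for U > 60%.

t ≈ 6.64 years

Drainage path length: H_d = H = 9.1 m (single drainage).
U > 60%: T_v = 1.781 − 0.933·log₁₀(100 − 61) = 0.29654.
t = T_v·H_d²/c_v = 0.29654×9.1²/3.7 = 6.637 years.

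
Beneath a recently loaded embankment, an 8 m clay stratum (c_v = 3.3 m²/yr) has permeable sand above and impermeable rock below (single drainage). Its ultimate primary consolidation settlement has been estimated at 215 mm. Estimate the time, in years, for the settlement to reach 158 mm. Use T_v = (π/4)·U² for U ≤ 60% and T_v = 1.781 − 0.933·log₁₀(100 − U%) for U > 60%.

t ≈ 8.78 years

Drainage path length: H_d = H = 8 m (single drainage).
U = S(t)/S_ult = 158/215 = 0.7349.
U > 60%: T_v = 1.781 − 0.933·log₁₀(100 − 73.488) = 0.45293.
t = T_v·H_d²/c_v = 0.45293×8²/3.3 = 8.784 years.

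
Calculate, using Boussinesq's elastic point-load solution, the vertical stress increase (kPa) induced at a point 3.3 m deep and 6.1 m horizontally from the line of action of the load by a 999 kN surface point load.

Boussinesq vertical stress below a point load on an elastic half-space:
Δσ_z = 3P/(2πz²) · [1 + (r/z)²]^(−5/2)
r/z = 6.1/3.3 = 1.8485; [1+(r/z)²]^(−5/2) = 0.02439.
Δσ_z = 3×999/(2π×3.3²) × 0.02439 = 43.8 × 0.02439 = 1.068 kPa

Δσ_z ≈ 1.07 kPa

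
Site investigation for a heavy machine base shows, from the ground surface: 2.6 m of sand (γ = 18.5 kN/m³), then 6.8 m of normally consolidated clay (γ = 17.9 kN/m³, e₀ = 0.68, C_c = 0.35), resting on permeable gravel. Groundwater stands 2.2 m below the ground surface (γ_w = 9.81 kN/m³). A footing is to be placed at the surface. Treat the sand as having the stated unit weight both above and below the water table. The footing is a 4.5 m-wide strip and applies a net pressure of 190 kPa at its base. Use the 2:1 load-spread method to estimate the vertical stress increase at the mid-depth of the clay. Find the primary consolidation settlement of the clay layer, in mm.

S_c ≈ 467 mm

Mid-depth of clay below the ground surface: z = 2.6 + 6.8/2 = 6 m.
Total vertical stress at mid-clay: σ_v = 18.5×2.6 + 17.9×3.4 = 108.96 kPa.
Pore pressure: u = 9.81×(6 − 2.2) = 37.278 kPa.
Initial effective stress: σ'_0 = σ_v − u = 108.96 − 37.278 = 71.682 kPa.
Stress increase at mid-clay by the 2:1 spreading method:
Δσ = qB/(B+z) = 190×4.5/(4.5+6) = 81.429 kPa
Final effective stress: σ'_f = σ'_0 + Δσ = 71.682 + 81.429 = 153.11 kPa.
Normally consolidated clay, so the full stress increment lies on the virgin compression line:
S_c = C_c·H/(1+e₀)·log₁₀(σ'_f/σ'_0) = 0.35×6.8/(1+0.68)×log₁₀(153.11/71.682)
    = 1.4167 × 0.32959 = 0.4669 m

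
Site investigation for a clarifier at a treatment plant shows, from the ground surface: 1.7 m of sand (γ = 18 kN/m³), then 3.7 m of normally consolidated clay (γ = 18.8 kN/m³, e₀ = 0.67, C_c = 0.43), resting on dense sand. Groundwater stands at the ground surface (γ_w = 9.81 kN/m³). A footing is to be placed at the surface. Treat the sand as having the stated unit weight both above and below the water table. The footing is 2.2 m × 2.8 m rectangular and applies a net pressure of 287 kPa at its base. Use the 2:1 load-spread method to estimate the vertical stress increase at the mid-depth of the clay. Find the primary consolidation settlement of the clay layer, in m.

Mid-depth of clay below the ground surface: z = 1.7 + 3.7/2 = 3.55 m.
Total vertical stress at mid-clay: σ_v = 18×1.7 + 18.8×1.85 = 65.38 kPa.
Pore pressure: u = 9.81×(3.55 − 0) = 34.825 kPa.
Initial effective stress: σ'_0 = σ_v − u = 65.38 − 34.825 = 30.555 kPa.
Stress increase at mid-clay by the 2:1 spreading method:
Δσ = qBL/((B+z)(L+z)) = 287×2.2×2.8/((2.2+3.55)(2.8+3.55)) = 48.42 kPa
Final effective stress: σ'_f = σ'_0 + Δσ = 30.555 + 48.42 = 78.975 kPa.
Normally consolidated clay, so the full stress increment lies on the virgin compression line:
S_c = C_c·H/(1+e₀)·log₁₀(σ'_f/σ'_0) = 0.43×3.7/(1+0.67)×log₁₀(78.975/30.555)
    = 0.95269 × 0.41241 = 0.3929 m

S_c ≈ 0.393 m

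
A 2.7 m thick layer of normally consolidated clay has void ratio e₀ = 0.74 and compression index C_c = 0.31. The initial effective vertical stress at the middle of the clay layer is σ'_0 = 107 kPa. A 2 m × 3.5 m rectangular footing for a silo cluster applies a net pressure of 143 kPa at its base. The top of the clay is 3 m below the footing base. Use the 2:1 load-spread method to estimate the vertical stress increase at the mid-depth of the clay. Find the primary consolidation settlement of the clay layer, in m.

S_c ≈ 0.0359 m

Mid-depth of clay below the footing base: z = 3 + 2.7/2 = 4.35 m.
Stress increase at mid-clay by the 2:1 spreading method:
Δσ = qBL/((B+z)(L+z)) = 143×2×3.5/((2+4.35)(3.5+4.35)) = 20.081 kPa
Final effective stress: σ'_f = σ'_0 + Δσ = 107 + 20.081 = 127.08 kPa.
Normally consolidated clay, so the full stress increment lies on the virgin compression line:
S_c = C_c·H/(1+e₀)·log₁₀(σ'_f/σ'_0) = 0.31×2.7/(1+0.74)×log₁₀(127.08/107)
    = 0.48103 × 0.074693 = 0.03593 m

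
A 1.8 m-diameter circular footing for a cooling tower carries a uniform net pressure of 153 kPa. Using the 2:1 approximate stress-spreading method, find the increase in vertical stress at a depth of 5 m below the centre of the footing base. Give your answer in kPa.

Δσ_z ≈ 10.7 kPa

By the 2:1 method the load spreads at 1 horizontal : 2 vertical, so at depth z the loaded area has grown by z in each plan dimension:
Δσ ≈ qD²/(D+z)² = 153×1.8²/(1.8+5)² = 10.721 kPa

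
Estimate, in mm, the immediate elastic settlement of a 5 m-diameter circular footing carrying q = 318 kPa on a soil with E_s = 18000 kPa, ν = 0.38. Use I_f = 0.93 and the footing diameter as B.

S_e ≈ 70.3 mm

Immediate (elastic) settlement: S_e = q·B·(1−ν²)/E_s · I_f.
S_e = 318 × 5 × (1 − 0.38²) / 18000 × 0.93
    = 318 × 5 × 0.8556 / 18000 × 0.93
    = 0.07029 m = 70.29 mm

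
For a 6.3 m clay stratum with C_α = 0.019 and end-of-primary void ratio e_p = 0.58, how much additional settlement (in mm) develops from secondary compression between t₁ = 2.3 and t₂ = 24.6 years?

S_s ≈ 78 mm

Secondary compression: S_s = C_α·H/(1+e_p)·log₁₀(t₂/t₁)
S_s = 0.019×6.3/(1+0.58)×log₁₀(24.6/2.3)
    = 0.07576 × 1.029 = 0.07797 m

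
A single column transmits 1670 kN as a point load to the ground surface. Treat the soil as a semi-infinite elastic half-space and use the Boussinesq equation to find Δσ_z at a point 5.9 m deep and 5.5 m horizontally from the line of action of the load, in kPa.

Δσ_z ≈ 4.8 kPa

Boussinesq vertical stress below a point load on an elastic half-space:
Δσ_z = 3P/(2πz²) · [1 + (r/z)²]^(−5/2)
r/z = 5.5/5.9 = 0.9322; [1+(r/z)²]^(−5/2) = 0.2094.
Δσ_z = 3×1670/(2π×5.9²) × 0.2094 = 22.906 × 0.2094 = 4.797 kPa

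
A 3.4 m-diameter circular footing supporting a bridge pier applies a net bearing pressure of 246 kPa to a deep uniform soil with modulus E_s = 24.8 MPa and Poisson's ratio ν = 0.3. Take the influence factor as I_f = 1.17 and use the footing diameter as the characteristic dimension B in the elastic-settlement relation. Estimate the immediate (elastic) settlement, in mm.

Immediate (elastic) settlement: S_e = q·B·(1−ν²)/E_s · I_f.
E_s = 24.8 MPa = 24800 kPa.
S_e = 246 × 3.4 × (1 − 0.3²) / 24800 × 1.17
    = 246 × 3.4 × 0.91 / 24800 × 1.17
    = 0.03591 m = 35.91 mm

S_e ≈ 35.9 mm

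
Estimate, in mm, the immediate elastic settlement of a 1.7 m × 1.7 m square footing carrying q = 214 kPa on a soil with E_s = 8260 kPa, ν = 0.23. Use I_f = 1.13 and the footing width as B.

S_e ≈ 47.1 mm

Immediate (elastic) settlement: S_e = q·B·(1−ν²)/E_s · I_f.
S_e = 214 × 1.7 × (1 − 0.23²) / 8260 × 1.13
    = 214 × 1.7 × 0.9471 / 8260 × 1.13
    = 0.04714 m = 47.14 mm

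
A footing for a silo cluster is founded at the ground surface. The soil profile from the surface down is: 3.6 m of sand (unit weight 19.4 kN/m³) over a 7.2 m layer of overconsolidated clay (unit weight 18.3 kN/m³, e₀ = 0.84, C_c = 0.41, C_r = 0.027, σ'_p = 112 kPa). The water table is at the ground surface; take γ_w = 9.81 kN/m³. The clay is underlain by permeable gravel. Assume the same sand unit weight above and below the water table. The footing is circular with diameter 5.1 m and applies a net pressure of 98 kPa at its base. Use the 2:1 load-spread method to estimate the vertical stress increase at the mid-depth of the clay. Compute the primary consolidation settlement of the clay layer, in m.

Mid-depth of clay below the ground surface: z = 3.6 + 7.2/2 = 7.2 m.
Total vertical stress at mid-clay: σ_v = 19.4×3.6 + 18.3×3.6 = 135.72 kPa.
Pore pressure: u = 9.81×(7.2 − 0) = 70.632 kPa.
Initial effective stress: σ'_0 = σ_v − u = 135.72 − 70.632 = 65.088 kPa.
Stress increase at mid-clay by the 2:1 spreading method:
Δσ ≈ qD²/(D+z)² = 98×5.1²/(5.1+7.2)² = 16.848 kPa
Final effective stress: σ'_f = 65.088 + 16.848 = 81.936 kPa.
σ'_f = 81.936 ≤ σ'_p = 112 kPa, so the clay remains overconsolidated and only the recompression index applies:
S_c = C_r·H/(1+e₀)·log₁₀(σ'_f/σ'_0) = 0.027×7.2/1.84×log₁₀(81.936/65.088)
    = 0.10565 × 0.099974 = 0.01056 m

S_c ≈ 0.0106 m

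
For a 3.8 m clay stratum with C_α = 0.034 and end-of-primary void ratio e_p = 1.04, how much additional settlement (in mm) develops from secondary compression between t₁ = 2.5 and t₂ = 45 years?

S_s ≈ 79.5 mm

Secondary compression: S_s = C_α·H/(1+e_p)·log₁₀(t₂/t₁)
S_s = 0.034×3.8/(1+1.04)×log₁₀(45/2.5)
    = 0.06333 × 1.255 = 0.0795 m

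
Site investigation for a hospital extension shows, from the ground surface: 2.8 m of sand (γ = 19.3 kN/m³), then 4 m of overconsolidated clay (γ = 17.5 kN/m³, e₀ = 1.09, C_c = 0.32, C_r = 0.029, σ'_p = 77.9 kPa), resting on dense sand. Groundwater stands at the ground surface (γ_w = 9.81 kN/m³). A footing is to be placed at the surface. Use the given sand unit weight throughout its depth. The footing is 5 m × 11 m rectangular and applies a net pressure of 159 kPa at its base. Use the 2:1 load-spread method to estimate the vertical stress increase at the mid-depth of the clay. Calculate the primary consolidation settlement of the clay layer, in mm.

Mid-depth of clay below the ground surface: z = 2.8 + 4/2 = 4.8 m.
Total vertical stress at mid-clay: σ_v = 19.3×2.8 + 17.5×2 = 89.04 kPa.
Pore pressure: u = 9.81×(4.8 − 0) = 47.088 kPa.
Initial effective stress: σ'_0 = σ_v − u = 89.04 − 47.088 = 41.952 kPa.
Stress increase at mid-clay by the 2:1 spreading method:
Δσ = qBL/((B+z)(L+z)) = 159×5×11/((5+4.8)(11+4.8)) = 56.478 kPa
Final effective stress: σ'_f = 41.952 + 56.478 = 98.43 kPa.
σ'_f = 98.43 > σ'_p = 77.9 kPa, so the stress path crosses the preconsolidation pressure — recompression up to σ'_p, then virgin compression beyond:
S_c = H/(1+e₀)·[C_r·log₁₀(σ'_p/σ'_0) + C_c·log₁₀(σ'_f/σ'_p)]
    = 4/2.09 × [0.029×log₁₀(77.9/41.952) + 0.32×log₁₀(98.43/77.9)]
    = 1.9139 × [0.0077948 + 0.032509] = 0.07714 m

S_c ≈ 77.1 mm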